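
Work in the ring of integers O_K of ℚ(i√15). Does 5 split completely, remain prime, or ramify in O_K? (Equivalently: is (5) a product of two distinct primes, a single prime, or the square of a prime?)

-15 mod 4 = 1, hence disc K = -15 and O_K = ℤ[(1+√-15)/2].
disc(K) = -15 = 5·(-3), so p = 5 is ramified.

5 is ramified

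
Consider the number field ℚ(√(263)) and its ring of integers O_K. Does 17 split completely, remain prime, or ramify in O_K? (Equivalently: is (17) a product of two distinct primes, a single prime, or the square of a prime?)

Since 263 ≢ 1 mod 4, the ring of integers is ℤ[√263] with discriminant 4·263 = 1052.
17 ∤ 1052, so 17 is unramified.
Compute (263/17) via Euler: 8^((17-1)/2) mod 17 = 1, so (263/17) = 1.
d is a quadratic residue mod p, hence 17 splits in O_K.

17 splits in O_K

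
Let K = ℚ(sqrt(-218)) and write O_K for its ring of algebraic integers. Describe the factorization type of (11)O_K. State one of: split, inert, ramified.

Since -218 ≢ 1 mod 4, the ring of integers is ℤ[√-218] with discriminant 4·(-218) = -872.
disc(K) = -872 is not divisible by 11; 11 is unramified.
Compute (-218/11) via Euler: 2^((11-1)/2) mod 11 = 10, so (-218/11) = -1.
d is a non-residue mod p, hence 11 remains inert in O_K.

p is inert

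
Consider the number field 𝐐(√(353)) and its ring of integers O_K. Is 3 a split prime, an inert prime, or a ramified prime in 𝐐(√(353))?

remains prime (inert)

Since 353 ≡ 1 mod 4, the ring of integers is ℤ[(1+√353)/2] with discriminant 353.
Since gcd(3, 353) = 1 the prime 3 does not ramify.
(353/3) = 2^1 mod 3 = 2, giving Legendre symbol -1.
Legendre symbol -1 ⇒ 3 is inert.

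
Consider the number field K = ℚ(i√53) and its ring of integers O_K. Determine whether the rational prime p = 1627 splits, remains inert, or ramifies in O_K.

d = -53 ≡ 3 (mod 4), so O_K = ℤ[√-53] and disc(K) = 4d = -212.
Since gcd(1627, -212) = 1 the prime 1627 does not ramify.
Euler's criterion: (-53)^813 mod 1627 = 1626. Thus (-53|1627) = -1.
d is a non-residue mod p, hence 1627 remains inert in O_K.

remains prime (inert)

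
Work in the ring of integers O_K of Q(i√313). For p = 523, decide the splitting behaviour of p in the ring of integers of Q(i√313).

-313 mod 4 = 3, hence disc K = 4·(-313) = -1252 and O_K = ℤ[√-313].
disc(K) = -1252 is not divisible by 523; 523 is unramified.
Compute (-313/523) via Euler: 210^((523-1)/2) mod 523 = 522, so (-313/523) = -1.
Legendre symbol -1 ⇒ 523 is inert.

p is inert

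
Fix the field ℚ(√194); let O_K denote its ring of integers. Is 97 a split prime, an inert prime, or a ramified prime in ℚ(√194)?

Since 194 ≢ 1 mod 4, the ring of integers is ℤ[√194] with discriminant 4·194 = 776.
Ramification test: 97 | 776. The prime 97 ramifies in K.

p ramifies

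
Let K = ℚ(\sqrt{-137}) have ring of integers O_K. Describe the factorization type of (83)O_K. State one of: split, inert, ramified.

-137 mod 4 = 3, hence disc K = 4·(-137) = -548 and O_K = ℤ[√-137].
disc(K) = -548 is not divisible by 83; 83 is unramified.
Euler's criterion: (-137)^41 mod 83 = 1. Thus (-137|83) = 1.
(-137/83) = 1, so 83 splits.

split — (83) = 𝔭₁𝔭₂ with 𝔭₁ ≠ 𝔭₂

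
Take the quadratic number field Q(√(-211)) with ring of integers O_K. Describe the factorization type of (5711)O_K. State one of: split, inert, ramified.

split — (5711) = 𝔭₁𝔭₂ with 𝔭₁ ≠ 𝔭₂

Since -211 ≡ 1 mod 4, the ring of integers is ℤ[(1+√-211)/2] with discriminant -211.
disc(K) = -211 is not divisible by 5711; 5711 is unramified.
Compute (-211/5711) via Euler: 5500^((5711-1)/2) mod 5711 = 1, so (-211/5711) = 1.
d is a quadratic residue mod p, hence 5711 splits in O_K.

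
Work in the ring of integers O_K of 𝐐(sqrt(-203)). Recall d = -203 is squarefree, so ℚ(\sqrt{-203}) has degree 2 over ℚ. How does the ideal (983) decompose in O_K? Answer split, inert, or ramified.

split

Since -203 ≡ 1 mod 4, the ring of integers is ℤ[(1+√-203)/2] with discriminant -203.
Since gcd(983, -203) = 1 the prime 983 does not ramify.
Legendre symbol by Euler's criterion: (-203/983) ≡ (-203)^491 ≡ 1 (mod 983), i.e. (-203/983) = 1.
d is a quadratic residue mod p, hence 983 splits in O_K.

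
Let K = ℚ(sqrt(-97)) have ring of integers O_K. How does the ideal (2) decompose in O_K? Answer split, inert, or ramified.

d = -97 ≡ 3 (mod 4), so O_K = ℤ[√-97] and disc(K) = 4d = -388.
disc(K) = -388 = 2·(-194), so p = 2 is ramified.

p ramifies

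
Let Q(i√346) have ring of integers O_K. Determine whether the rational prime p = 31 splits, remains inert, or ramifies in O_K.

d = -346 ≡ 2 (mod 4), so O_K = ℤ[√-346] and disc(K) = 4d = -1384.
Since gcd(31, -1384) = 1 the prime 31 does not ramify.
(-346/31) = 26^15 mod 31 = 30, giving Legendre symbol -1.
(-346/31) = -1, so 31 is inert.

inert — (31) stays prime in O_K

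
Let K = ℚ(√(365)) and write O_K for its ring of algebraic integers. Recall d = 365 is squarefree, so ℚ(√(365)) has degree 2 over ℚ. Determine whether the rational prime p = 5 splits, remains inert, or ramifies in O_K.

Since 365 ≡ 1 mod 4, the ring of integers is ℤ[(1+√365)/2] with discriminant 365.
Ramification test: 5 | 365. The prime 5 ramifies in K.

ramified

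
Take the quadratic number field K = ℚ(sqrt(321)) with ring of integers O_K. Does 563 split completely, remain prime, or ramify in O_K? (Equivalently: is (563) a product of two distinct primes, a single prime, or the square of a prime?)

321 mod 4 = 1, hence disc K = 321 and O_K = ℤ[(1+√321)/2].
disc(K) = 321 is not divisible by 563; 563 is unramified.
Compute (321/563) via Euler: 321^((563-1)/2) mod 563 = 1, so (321/563) = 1.
d is a quadratic residue mod p, hence 563 splits in O_K.

split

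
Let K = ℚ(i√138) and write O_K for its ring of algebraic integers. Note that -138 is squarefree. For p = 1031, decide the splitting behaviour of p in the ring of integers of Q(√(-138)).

d = -138 ≡ 2 (mod 4), so O_K = ℤ[√-138] and disc(K) = 4d = -552.
Since gcd(1031, -552) = 1 the prime 1031 does not ramify.
Euler's criterion: (-138)^515 mod 1031 = 1030. Thus (-138|1031) = -1.
Legendre symbol -1 ⇒ 1031 is inert.

p is inert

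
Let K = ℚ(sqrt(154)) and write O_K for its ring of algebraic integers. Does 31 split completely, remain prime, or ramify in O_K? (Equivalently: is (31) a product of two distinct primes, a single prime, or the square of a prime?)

Since 154 ≢ 1 mod 4, the ring of integers is ℤ[√154] with discriminant 4·154 = 616.
disc(K) = 616 is not divisible by 31; 31 is unramified.
Euler's criterion: 154^15 mod 31 = 30. Thus (154|31) = -1.
Legendre symbol -1 ⇒ 31 is inert.

p is inert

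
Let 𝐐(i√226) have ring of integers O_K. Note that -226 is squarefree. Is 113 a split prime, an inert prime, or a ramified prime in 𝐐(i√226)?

p ramifies

Since -226 ≢ 1 mod 4, the ring of integers is ℤ[√-226] with discriminant 4·(-226) = -904.
disc(K) = -904 = 113·(-8), so p = 113 is ramified.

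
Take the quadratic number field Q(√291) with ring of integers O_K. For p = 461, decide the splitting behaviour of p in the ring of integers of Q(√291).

291 mod 4 = 3, hence disc K = 4·291 = 1164 and O_K = ℤ[√291].
disc(K) = 1164 is not divisible by 461; 461 is unramified.
Legendre symbol by Euler's criterion: (291/461) ≡ 291^230 ≡ 460 (mod 461), i.e. (291/461) = -1.
Legendre symbol -1 ⇒ 461 is inert.

inert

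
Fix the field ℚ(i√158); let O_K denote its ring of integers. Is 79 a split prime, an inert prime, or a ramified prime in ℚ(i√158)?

ramified

d = -158 ≡ 2 (mod 4), so O_K = ℤ[√-158] and disc(K) = 4d = -632.
disc(K) = -632 = 79·(-8), so p = 79 is ramified.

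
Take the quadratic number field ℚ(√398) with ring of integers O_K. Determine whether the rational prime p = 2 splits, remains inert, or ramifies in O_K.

ramified — (2) = 𝔭²

d = 398 ≡ 2 (mod 4), so O_K = ℤ[√398] and disc(K) = 4d = 1592.
Ramification test: 2 | 1592. The prime 2 ramifies in K.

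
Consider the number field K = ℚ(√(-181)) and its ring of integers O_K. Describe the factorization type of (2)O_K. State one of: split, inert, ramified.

p ramifies

-181 mod 4 = 3, hence disc K = 4·(-181) = -724 and O_K = ℤ[√-181].
Ramification test: 2 | -724. The prime 2 ramifies in K.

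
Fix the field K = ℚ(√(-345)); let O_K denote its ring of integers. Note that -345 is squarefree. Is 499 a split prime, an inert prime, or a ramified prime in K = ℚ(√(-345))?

d = -345 ≡ 3 (mod 4), so O_K = ℤ[√-345] and disc(K) = 4d = -1380.
Since gcd(499, -1380) = 1 the prime 499 does not ramify.
Legendre symbol by Euler's criterion: (-345/499) ≡ (-345)^249 ≡ 498 (mod 499), i.e. (-345/499) = -1.
Legendre symbol -1 ⇒ 499 is inert.

inert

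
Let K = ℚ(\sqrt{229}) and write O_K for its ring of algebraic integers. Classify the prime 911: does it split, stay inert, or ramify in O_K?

d = 229 ≡ 1 (mod 4), so O_K = ℤ[(1+√229)/2] and disc(K) = d = 229.
disc(K) = 229 is not divisible by 911; 911 is unramified.
Compute (229/911) via Euler: 229^((911-1)/2) mod 911 = 1, so (229/911) = 1.
Legendre symbol 1 ⇒ 911 is split.

911 splits in O_K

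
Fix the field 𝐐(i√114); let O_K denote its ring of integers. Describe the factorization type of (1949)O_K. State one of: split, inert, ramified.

split — (1949) = 𝔭₁𝔭₂ with 𝔭₁ ≠ 𝔭₂

-114 mod 4 = 2, hence disc K = 4·(-114) = -456 and O_K = ℤ[√-114].
Since gcd(1949, -456) = 1 the prime 1949 does not ramify.
Compute (-114/1949) via Euler: 1835^((1949-1)/2) mod 1949 = 1, so (-114/1949) = 1.
(-114/1949) = 1, so 1949 splits.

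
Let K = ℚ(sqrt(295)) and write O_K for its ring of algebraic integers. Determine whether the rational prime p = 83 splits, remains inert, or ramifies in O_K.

p is inert

Since 295 ≢ 1 mod 4, the ring of integers is ℤ[√295] with discriminant 4·295 = 1180.
disc(K) = 1180 is not divisible by 83; 83 is unramified.
(295/83) = 46^41 mod 83 = 82, giving Legendre symbol -1.
Legendre symbol -1 ⇒ 83 is inert.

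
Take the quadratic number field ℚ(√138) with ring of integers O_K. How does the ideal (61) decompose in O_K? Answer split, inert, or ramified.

Since 138 ≢ 1 mod 4, the ring of integers is ℤ[√138] with discriminant 4·138 = 552.
disc(K) = 552 is not divisible by 61; 61 is unramified.
Euler's criterion: 138^30 mod 61 = 1. Thus (138|61) = 1.
Legendre symbol 1 ⇒ 61 is split.

split — (61) = 𝔭₁𝔭₂ with 𝔭₁ ≠ 𝔭₂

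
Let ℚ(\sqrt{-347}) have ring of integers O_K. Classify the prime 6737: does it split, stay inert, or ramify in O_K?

d = -347 ≡ 1 (mod 4), so O_K = ℤ[(1+√-347)/2] and disc(K) = d = -347.
Since gcd(6737, -347) = 1 the prime 6737 does not ramify.
Legendre symbol by Euler's criterion: (-347/6737) ≡ (-347)^3368 ≡ 1 (mod 6737), i.e. (-347/6737) = 1.
Legendre symbol 1 ⇒ 6737 is split.

split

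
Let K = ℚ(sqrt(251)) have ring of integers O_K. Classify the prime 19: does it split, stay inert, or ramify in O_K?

p splits

251 mod 4 = 3, hence disc K = 4·251 = 1004 and O_K = ℤ[√251].
Since gcd(19, 1004) = 1 the prime 19 does not ramify.
Legendre symbol by Euler's criterion: (251/19) ≡ 251^9 ≡ 1 (mod 19), i.e. (251/19) = 1.
d is a quadratic residue mod p, hence 19 splits in O_K.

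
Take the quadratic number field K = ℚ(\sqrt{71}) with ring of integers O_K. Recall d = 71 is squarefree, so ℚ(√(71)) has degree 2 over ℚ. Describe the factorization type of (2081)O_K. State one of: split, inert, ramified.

inert

Since 71 ≢ 1 mod 4, the ring of integers is ℤ[√71] with discriminant 4·71 = 284.
Since gcd(2081, 284) = 1 the prime 2081 does not ramify.
Compute (71/2081) via Euler: 71^((2081-1)/2) mod 2081 = 2080, so (71/2081) = -1.
d is a non-residue mod p, hence 2081 remains inert in O_K.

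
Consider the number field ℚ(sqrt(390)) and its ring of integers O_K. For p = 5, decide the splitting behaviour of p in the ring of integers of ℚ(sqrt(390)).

ramified

Since 390 ≢ 1 mod 4, the ring of integers is ℤ[√390] with discriminant 4·390 = 1560.
5 divides disc(K) = 1560, so 5 ramifies.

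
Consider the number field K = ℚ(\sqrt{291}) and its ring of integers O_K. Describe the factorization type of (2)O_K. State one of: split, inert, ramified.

p ramifies

d = 291 ≡ 3 (mod 4), so O_K = ℤ[√291] and disc(K) = 4d = 1164.
disc(K) = 1164 = 2·582, so p = 2 is ramified.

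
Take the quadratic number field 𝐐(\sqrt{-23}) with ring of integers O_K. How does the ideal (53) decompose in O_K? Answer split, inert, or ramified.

inert

Since -23 ≡ 1 mod 4, the ring of integers is ℤ[(1+√-23)/2] with discriminant -23.
53 ∤ -23, so 53 is unramified.
Compute (-23/53) via Euler: 30^((53-1)/2) mod 53 = 52, so (-23/53) = -1.
d is a non-residue mod p, hence 53 remains inert in O_K.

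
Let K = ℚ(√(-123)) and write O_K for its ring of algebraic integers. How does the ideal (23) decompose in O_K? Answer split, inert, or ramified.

remains prime (inert)

d = -123 ≡ 1 (mod 4), so O_K = ℤ[(1+√-123)/2] and disc(K) = d = -123.
23 ∤ -123, so 23 is unramified.
(-123/23) = 15^11 mod 23 = 22, giving Legendre symbol -1.
(-123/23) = -1, so 23 is inert.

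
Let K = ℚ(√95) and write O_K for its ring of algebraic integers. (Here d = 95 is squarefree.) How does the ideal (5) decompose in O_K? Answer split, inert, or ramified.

Since 95 ≢ 1 mod 4, the ring of integers is ℤ[√95] with discriminant 4·95 = 380.
disc(K) = 380 = 5·76, so p = 5 is ramified.

p ramifies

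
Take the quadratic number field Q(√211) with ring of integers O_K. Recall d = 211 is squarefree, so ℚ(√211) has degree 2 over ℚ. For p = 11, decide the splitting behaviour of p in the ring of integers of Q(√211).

d = 211 ≡ 3 (mod 4), so O_K = ℤ[√211] and disc(K) = 4d = 844.
disc(K) = 844 is not divisible by 11; 11 is unramified.
(211/11) = 2^5 mod 11 = 10, giving Legendre symbol -1.
d is a non-residue mod p, hence 11 remains inert in O_K.

p is inert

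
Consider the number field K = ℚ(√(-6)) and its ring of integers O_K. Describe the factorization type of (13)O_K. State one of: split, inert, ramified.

13 remains inert

-6 mod 4 = 2, hence disc K = 4·(-6) = -24 and O_K = ℤ[√-6].
13 ∤ -24, so 13 is unramified.
Compute (-6/13) via Euler: 7^((13-1)/2) mod 13 = 12, so (-6/13) = -1.
(-6/13) = -1, so 13 is inert.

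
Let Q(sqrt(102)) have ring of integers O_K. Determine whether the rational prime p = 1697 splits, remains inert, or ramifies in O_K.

splits completely

d = 102 ≡ 2 (mod 4), so O_K = ℤ[√102] and disc(K) = 4d = 408.
disc(K) = 408 is not divisible by 1697; 1697 is unramified.
Legendre symbol by Euler's criterion: (102/1697) ≡ 102^848 ≡ 1 (mod 1697), i.e. (102/1697) = 1.
d is a quadratic residue mod p, hence 1697 splits in O_K.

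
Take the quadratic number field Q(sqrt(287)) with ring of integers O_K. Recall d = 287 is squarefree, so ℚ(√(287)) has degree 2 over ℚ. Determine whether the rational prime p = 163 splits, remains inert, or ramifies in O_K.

287 mod 4 = 3, hence disc K = 4·287 = 1148 and O_K = ℤ[√287].
163 ∤ 1148, so 163 is unramified.
Compute (287/163) via Euler: 124^((163-1)/2) mod 163 = 162, so (287/163) = -1.
(287/163) = -1, so 163 is inert.

remains prime (inert)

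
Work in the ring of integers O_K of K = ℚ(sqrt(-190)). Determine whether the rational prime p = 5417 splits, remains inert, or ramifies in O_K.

Since -190 ≢ 1 mod 4, the ring of integers is ℤ[√-190] with discriminant 4·(-190) = -760.
disc(K) = -760 is not divisible by 5417; 5417 is unramified.
(-190/5417) = 5227^2708 mod 5417 = 1, giving Legendre symbol 1.
d is a quadratic residue mod p, hence 5417 splits in O_K.

split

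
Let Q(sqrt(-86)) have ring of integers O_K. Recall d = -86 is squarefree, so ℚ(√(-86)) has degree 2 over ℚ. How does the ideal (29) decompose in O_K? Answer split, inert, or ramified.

p splits

Since -86 ≢ 1 mod 4, the ring of integers is ℤ[√-86] with discriminant 4·(-86) = -344.
Since gcd(29, -344) = 1 the prime 29 does not ramify.
(-86/29) = 1^14 mod 29 = 1, giving Legendre symbol 1.
(-86/29) = 1, so 29 splits.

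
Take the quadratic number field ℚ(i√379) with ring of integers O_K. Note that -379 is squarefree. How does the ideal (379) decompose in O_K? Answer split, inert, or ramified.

ramifies in O_K

Since -379 ≡ 1 mod 4, the ring of integers is ℤ[(1+√-379)/2] with discriminant -379.
disc(K) = -379 = 379·(-1), so p = 379 is ramified.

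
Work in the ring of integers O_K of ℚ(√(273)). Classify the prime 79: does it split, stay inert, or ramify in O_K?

splits completely

d = 273 ≡ 1 (mod 4), so O_K = ℤ[(1+√273)/2] and disc(K) = d = 273.
79 ∤ 273, so 79 is unramified.
Euler's criterion: 273^39 mod 79 = 1. Thus (273|79) = 1.
Legendre symbol 1 ⇒ 79 is split.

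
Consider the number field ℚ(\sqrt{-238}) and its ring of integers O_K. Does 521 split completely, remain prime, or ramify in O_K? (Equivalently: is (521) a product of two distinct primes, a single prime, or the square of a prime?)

d = -238 ≡ 2 (mod 4), so O_K = ℤ[√-238] and disc(K) = 4d = -952.
521 ∤ -952, so 521 is unramified.
Compute (-238/521) via Euler: 283^((521-1)/2) mod 521 = 1, so (-238/521) = 1.
(-238/521) = 1, so 521 splits.

p splits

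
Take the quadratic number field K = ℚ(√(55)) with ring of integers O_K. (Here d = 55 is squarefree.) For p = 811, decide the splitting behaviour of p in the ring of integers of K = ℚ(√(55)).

Since 55 ≢ 1 mod 4, the ring of integers is ℤ[√55] with discriminant 4·55 = 220.
disc(K) = 220 is not divisible by 811; 811 is unramified.
Euler's criterion: 55^405 mod 811 = 1. Thus (55|811) = 1.
d is a quadratic residue mod p, hence 811 splits in O_K.

split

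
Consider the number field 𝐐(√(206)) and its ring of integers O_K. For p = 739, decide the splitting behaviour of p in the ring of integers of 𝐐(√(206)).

d = 206 ≡ 2 (mod 4), so O_K = ℤ[√206] and disc(K) = 4d = 824.
Since gcd(739, 824) = 1 the prime 739 does not ramify.
Legendre symbol by Euler's criterion: (206/739) ≡ 206^369 ≡ 1 (mod 739), i.e. (206/739) = 1.
d is a quadratic residue mod p, hence 739 splits in O_K.

split — (739) = 𝔭₁𝔭₂ with 𝔭₁ ≠ 𝔭₂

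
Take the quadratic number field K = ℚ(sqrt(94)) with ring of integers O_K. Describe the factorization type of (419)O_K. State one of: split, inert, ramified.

94 mod 4 = 2, hence disc K = 4·94 = 376 and O_K = ℤ[√94].
disc(K) = 376 is not divisible by 419; 419 is unramified.
Legendre symbol by Euler's criterion: (94/419) ≡ 94^209 ≡ 418 (mod 419), i.e. (94/419) = -1.
(94/419) = -1, so 419 is inert.

inert — (419) stays prime in O_K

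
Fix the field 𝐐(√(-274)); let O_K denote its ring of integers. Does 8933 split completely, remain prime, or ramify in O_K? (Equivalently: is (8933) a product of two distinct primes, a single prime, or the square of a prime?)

Since -274 ≢ 1 mod 4, the ring of integers is ℤ[√-274] with discriminant 4·(-274) = -1096.
8933 ∤ -1096, so 8933 is unramified.
Compute (-274/8933) via Euler: 8659^((8933-1)/2) mod 8933 = 8932, so (-274/8933) = -1.
d is a non-residue mod p, hence 8933 remains inert in O_K.

remains prime (inert)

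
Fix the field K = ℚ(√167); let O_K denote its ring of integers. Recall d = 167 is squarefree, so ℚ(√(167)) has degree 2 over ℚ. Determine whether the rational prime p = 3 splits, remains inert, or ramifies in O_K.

d = 167 ≡ 3 (mod 4), so O_K = ℤ[√167] and disc(K) = 4d = 668.
Since gcd(3, 668) = 1 the prime 3 does not ramify.
Euler's criterion: 167^1 mod 3 = 2. Thus (167|3) = -1.
Legendre symbol -1 ⇒ 3 is inert.

p is inert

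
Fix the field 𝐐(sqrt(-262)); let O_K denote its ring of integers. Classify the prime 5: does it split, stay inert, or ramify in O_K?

inert — (5) stays prime in O_K

-262 mod 4 = 2, hence disc K = 4·(-262) = -1048 and O_K = ℤ[√-262].
disc(K) = -1048 is not divisible by 5; 5 is unramified.
Euler's criterion: (-262)^2 mod 5 = 4. Thus (-262|5) = -1.
d is a non-residue mod p, hence 5 remains inert in O_K.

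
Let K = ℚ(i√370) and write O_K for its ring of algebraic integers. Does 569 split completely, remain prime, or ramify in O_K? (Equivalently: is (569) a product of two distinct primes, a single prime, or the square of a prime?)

p is inert

-370 mod 4 = 2, hence disc K = 4·(-370) = -1480 and O_K = ℤ[√-370].
Since gcd(569, -1480) = 1 the prime 569 does not ramify.
Legendre symbol by Euler's criterion: (-370/569) ≡ (-370)^284 ≡ 568 (mod 569), i.e. (-370/569) = -1.
d is a non-residue mod p, hence 569 remains inert in O_K.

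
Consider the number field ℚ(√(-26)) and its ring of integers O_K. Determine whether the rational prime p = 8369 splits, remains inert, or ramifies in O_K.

Since -26 ≢ 1 mod 4, the ring of integers is ℤ[√-26] with discriminant 4·(-26) = -104.
Since gcd(8369, -104) = 1 the prime 8369 does not ramify.
(-26/8369) = 8343^4184 mod 8369 = 1, giving Legendre symbol 1.
Legendre symbol 1 ⇒ 8369 is split.

split — (8369) = 𝔭₁𝔭₂ with 𝔭₁ ≠ 𝔭₂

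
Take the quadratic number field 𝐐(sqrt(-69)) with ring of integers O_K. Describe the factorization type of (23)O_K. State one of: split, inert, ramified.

23 is ramified

-69 mod 4 = 3, hence disc K = 4·(-69) = -276 and O_K = ℤ[√-69].
Ramification test: 23 | -276. The prime 23 ramifies in K.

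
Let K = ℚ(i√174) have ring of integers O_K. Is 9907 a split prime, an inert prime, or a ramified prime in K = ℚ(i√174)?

9907 splits in O_K

-174 mod 4 = 2, hence disc K = 4·(-174) = -696 and O_K = ℤ[√-174].
9907 ∤ -696, so 9907 is unramified.
Legendre symbol by Euler's criterion: (-174/9907) ≡ (-174)^4953 ≡ 1 (mod 9907), i.e. (-174/9907) = 1.
d is a quadratic residue mod p, hence 9907 splits in O_K.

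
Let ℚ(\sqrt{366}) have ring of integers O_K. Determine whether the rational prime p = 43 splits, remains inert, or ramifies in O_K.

d = 366 ≡ 2 (mod 4), so O_K = ℤ[√366] and disc(K) = 4d = 1464.
Since gcd(43, 1464) = 1 the prime 43 does not ramify.
(366/43) = 22^21 mod 43 = 42, giving Legendre symbol -1.
d is a non-residue mod p, hence 43 remains inert in O_K.

inert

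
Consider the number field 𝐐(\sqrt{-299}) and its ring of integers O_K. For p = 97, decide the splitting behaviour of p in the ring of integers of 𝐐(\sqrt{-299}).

97 splits in O_K

-299 mod 4 = 1, hence disc K = -299 and O_K = ℤ[(1+√-299)/2].
97 ∤ -299, so 97 is unramified.
Compute (-299/97) via Euler: 89^((97-1)/2) mod 97 = 1, so (-299/97) = 1.
(-299/97) = 1, so 97 splits.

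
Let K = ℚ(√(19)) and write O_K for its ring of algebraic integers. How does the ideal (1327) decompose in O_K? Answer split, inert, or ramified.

d = 19 ≡ 3 (mod 4), so O_K = ℤ[√19] and disc(K) = 4d = 76.
1327 ∤ 76, so 1327 is unramified.
Compute (19/1327) via Euler: 19^((1327-1)/2) mod 1327 = 1326, so (19/1327) = -1.
d is a non-residue mod p, hence 1327 remains inert in O_K.

inert — (1327) stays prime in O_K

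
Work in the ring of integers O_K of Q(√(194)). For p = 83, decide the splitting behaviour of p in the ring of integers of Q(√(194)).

d = 194 ≡ 2 (mod 4), so O_K = ℤ[√194] and disc(K) = 4d = 776.
disc(K) = 776 is not divisible by 83; 83 is unramified.
Compute (194/83) via Euler: 28^((83-1)/2) mod 83 = 1, so (194/83) = 1.
(194/83) = 1, so 83 splits.

split — (83) = 𝔭₁𝔭₂ with 𝔭₁ ≠ 𝔭₂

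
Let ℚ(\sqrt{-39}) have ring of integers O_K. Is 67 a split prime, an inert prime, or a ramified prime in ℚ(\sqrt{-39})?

p is inert

Since -39 ≡ 1 mod 4, the ring of integers is ℤ[(1+√-39)/2] with discriminant -39.
Since gcd(67, -39) = 1 the prime 67 does not ramify.
Euler's criterion: (-39)^33 mod 67 = 66. Thus (-39|67) = -1.
Legendre symbol -1 ⇒ 67 is inert.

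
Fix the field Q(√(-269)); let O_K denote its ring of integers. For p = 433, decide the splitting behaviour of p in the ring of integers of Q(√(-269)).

-269 mod 4 = 3, hence disc K = 4·(-269) = -1076 and O_K = ℤ[√-269].
433 ∤ -1076, so 433 is unramified.
Compute (-269/433) via Euler: 164^((433-1)/2) mod 433 = 1, so (-269/433) = 1.
(-269/433) = 1, so 433 splits.

split — (433) = 𝔭₁𝔭₂ with 𝔭₁ ≠ 𝔭₂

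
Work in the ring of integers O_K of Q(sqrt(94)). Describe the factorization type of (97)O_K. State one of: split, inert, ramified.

94 mod 4 = 2, hence disc K = 4·94 = 376 and O_K = ℤ[√94].
Since gcd(97, 376) = 1 the prime 97 does not ramify.
Legendre symbol by Euler's criterion: (94/97) ≡ 94^48 ≡ 1 (mod 97), i.e. (94/97) = 1.
(94/97) = 1, so 97 splits.

split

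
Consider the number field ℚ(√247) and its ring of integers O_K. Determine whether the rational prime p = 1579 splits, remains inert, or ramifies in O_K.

1579 remains inert

d = 247 ≡ 3 (mod 4), so O_K = ℤ[√247] and disc(K) = 4d = 988.
disc(K) = 988 is not divisible by 1579; 1579 is unramified.
Euler's criterion: 247^789 mod 1579 = 1578. Thus (247|1579) = -1.
d is a non-residue mod p, hence 1579 remains inert in O_K.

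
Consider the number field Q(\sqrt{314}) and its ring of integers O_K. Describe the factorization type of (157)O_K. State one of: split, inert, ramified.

157 is ramified

314 mod 4 = 2, hence disc K = 4·314 = 1256 and O_K = ℤ[√314].
Ramification test: 157 | 1256. The prime 157 ramifies in K.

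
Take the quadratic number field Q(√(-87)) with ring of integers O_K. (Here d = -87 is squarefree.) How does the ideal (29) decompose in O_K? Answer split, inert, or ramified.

Since -87 ≡ 1 mod 4, the ring of integers is ℤ[(1+√-87)/2] with discriminant -87.
disc(K) = -87 = 29·(-3), so p = 29 is ramified.

29 is ramified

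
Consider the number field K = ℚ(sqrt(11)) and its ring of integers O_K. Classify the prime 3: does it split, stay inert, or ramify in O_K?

d = 11 ≡ 3 (mod 4), so O_K = ℤ[√11] and disc(K) = 4d = 44.
Since gcd(3, 44) = 1 the prime 3 does not ramify.
Euler's criterion: 11^1 mod 3 = 2. Thus (11|3) = -1.
(11/3) = -1, so 3 is inert.

inert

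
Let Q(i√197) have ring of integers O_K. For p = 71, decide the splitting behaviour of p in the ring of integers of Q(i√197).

p splits

d = -197 ≡ 3 (mod 4), so O_K = ℤ[√-197] and disc(K) = 4d = -788.
Since gcd(71, -788) = 1 the prime 71 does not ramify.
(-197/71) = 16^35 mod 71 = 1, giving Legendre symbol 1.
(-197/71) = 1, so 71 splits.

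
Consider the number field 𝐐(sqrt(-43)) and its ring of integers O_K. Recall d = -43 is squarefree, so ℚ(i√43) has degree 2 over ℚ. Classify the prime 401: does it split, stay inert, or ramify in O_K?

splits completely

Since -43 ≡ 1 mod 4, the ring of integers is ℤ[(1+√-43)/2] with discriminant -43.
401 ∤ -43, so 401 is unramified.
Legendre symbol by Euler's criterion: (-43/401) ≡ (-43)^200 ≡ 1 (mod 401), i.e. (-43/401) = 1.
d is a quadratic residue mod p, hence 401 splits in O_K.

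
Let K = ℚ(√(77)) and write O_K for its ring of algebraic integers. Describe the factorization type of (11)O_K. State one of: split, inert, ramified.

d = 77 ≡ 1 (mod 4), so O_K = ℤ[(1+√77)/2] and disc(K) = d = 77.
disc(K) = 77 = 11·7, so p = 11 is ramified.

ramified — (11) = 𝔭²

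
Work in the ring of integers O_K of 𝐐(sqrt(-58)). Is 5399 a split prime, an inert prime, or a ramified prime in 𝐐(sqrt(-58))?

Since -58 ≢ 1 mod 4, the ring of integers is ℤ[√-58] with discriminant 4·(-58) = -232.
Since gcd(5399, -232) = 1 the prime 5399 does not ramify.
(-58/5399) = 5341^2699 mod 5399 = 5398, giving Legendre symbol -1.
Legendre symbol -1 ⇒ 5399 is inert.

5399 remains inert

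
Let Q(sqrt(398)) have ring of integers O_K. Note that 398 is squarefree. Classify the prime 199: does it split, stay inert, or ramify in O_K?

Since 398 ≢ 1 mod 4, the ring of integers is ℤ[√398] with discriminant 4·398 = 1592.
disc(K) = 1592 = 199·8, so p = 199 is ramified.

ramified — (199) = 𝔭²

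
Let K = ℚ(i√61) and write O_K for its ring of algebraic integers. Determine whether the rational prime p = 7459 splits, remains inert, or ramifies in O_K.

split

d = -61 ≡ 3 (mod 4), so O_K = ℤ[√-61] and disc(K) = 4d = -244.
7459 ∤ -244, so 7459 is unramified.
(-61/7459) = 7398^3729 mod 7459 = 1, giving Legendre symbol 1.
(-61/7459) = 1, so 7459 splits.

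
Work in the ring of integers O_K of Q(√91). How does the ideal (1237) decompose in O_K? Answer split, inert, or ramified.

Since 91 ≢ 1 mod 4, the ring of integers is ℤ[√91] with discriminant 4·91 = 364.
disc(K) = 364 is not divisible by 1237; 1237 is unramified.
Euler's criterion: 91^618 mod 1237 = 1. Thus (91|1237) = 1.
Legendre symbol 1 ⇒ 1237 is split.

splits completely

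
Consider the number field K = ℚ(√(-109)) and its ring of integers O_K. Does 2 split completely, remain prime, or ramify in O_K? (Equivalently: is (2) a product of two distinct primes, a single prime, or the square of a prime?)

ramifies in O_K

d = -109 ≡ 3 (mod 4), so O_K = ℤ[√-109] and disc(K) = 4d = -436.
disc(K) = -436 = 2·(-218), so p = 2 is ramified.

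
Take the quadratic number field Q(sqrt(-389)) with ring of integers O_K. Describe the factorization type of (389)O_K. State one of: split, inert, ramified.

389 is ramified

Since -389 ≢ 1 mod 4, the ring of integers is ℤ[√-389] with discriminant 4·(-389) = -1556.
Ramification test: 389 | -1556. The prime 389 ramifies in K.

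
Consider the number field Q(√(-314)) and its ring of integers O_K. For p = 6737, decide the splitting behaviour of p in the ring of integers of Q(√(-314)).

split

Since -314 ≢ 1 mod 4, the ring of integers is ℤ[√-314] with discriminant 4·(-314) = -1256.
6737 ∤ -1256, so 6737 is unramified.
Legendre symbol by Euler's criterion: (-314/6737) ≡ (-314)^3368 ≡ 1 (mod 6737), i.e. (-314/6737) = 1.
(-314/6737) = 1, so 6737 splits.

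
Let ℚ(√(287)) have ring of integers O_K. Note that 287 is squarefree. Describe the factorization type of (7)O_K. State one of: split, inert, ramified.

ramified — (7) = 𝔭²

287 mod 4 = 3, hence disc K = 4·287 = 1148 and O_K = ℤ[√287].
Ramification test: 7 | 1148. The prime 7 ramifies in K.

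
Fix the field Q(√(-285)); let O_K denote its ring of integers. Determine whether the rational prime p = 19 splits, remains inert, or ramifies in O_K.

ramifies in O_K

-285 mod 4 = 3, hence disc K = 4·(-285) = -1140 and O_K = ℤ[√-285].
disc(K) = -1140 = 19·(-60), so p = 19 is ramified.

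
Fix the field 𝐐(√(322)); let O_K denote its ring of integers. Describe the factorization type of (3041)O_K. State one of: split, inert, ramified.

d = 322 ≡ 2 (mod 4), so O_K = ℤ[√322] and disc(K) = 4d = 1288.
Since gcd(3041, 1288) = 1 the prime 3041 does not ramify.
(322/3041) = 322^1520 mod 3041 = 1, giving Legendre symbol 1.
(322/3041) = 1, so 3041 splits.

3041 splits in O_K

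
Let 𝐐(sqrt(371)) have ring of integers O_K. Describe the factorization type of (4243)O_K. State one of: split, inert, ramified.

371 mod 4 = 3, hence disc K = 4·371 = 1484 and O_K = ℤ[√371].
Since gcd(4243, 1484) = 1 the prime 4243 does not ramify.
(371/4243) = 371^2121 mod 4243 = 1, giving Legendre symbol 1.
d is a quadratic residue mod p, hence 4243 splits in O_K.

splits completely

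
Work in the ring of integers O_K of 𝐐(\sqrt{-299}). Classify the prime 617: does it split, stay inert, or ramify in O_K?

617 splits in O_K

-299 mod 4 = 1, hence disc K = -299 and O_K = ℤ[(1+√-299)/2].
617 ∤ -299, so 617 is unramified.
Compute (-299/617) via Euler: 318^((617-1)/2) mod 617 = 1, so (-299/617) = 1.
(-299/617) = 1, so 617 splits.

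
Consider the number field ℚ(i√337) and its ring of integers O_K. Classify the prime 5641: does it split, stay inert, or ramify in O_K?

5641 remains inert

Since -337 ≢ 1 mod 4, the ring of integers is ℤ[√-337] with discriminant 4·(-337) = -1348.
Since gcd(5641, -1348) = 1 the prime 5641 does not ramify.
(-337/5641) = 5304^2820 mod 5641 = 5640, giving Legendre symbol -1.
Legendre symbol -1 ⇒ 5641 is inert.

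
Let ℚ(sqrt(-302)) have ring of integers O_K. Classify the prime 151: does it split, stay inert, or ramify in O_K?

151 is ramified

d = -302 ≡ 2 (mod 4), so O_K = ℤ[√-302] and disc(K) = 4d = -1208.
disc(K) = -1208 = 151·(-8), so p = 151 is ramified.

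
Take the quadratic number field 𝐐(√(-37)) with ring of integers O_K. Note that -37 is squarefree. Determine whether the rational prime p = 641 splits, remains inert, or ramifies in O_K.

d = -37 ≡ 3 (mod 4), so O_K = ℤ[√-37] and disc(K) = 4d = -148.
Since gcd(641, -148) = 1 the prime 641 does not ramify.
Compute (-37/641) via Euler: 604^((641-1)/2) mod 641 = 1, so (-37/641) = 1.
Legendre symbol 1 ⇒ 641 is split.

split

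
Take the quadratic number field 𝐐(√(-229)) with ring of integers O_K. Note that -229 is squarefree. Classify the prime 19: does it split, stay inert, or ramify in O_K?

Since -229 ≢ 1 mod 4, the ring of integers is ℤ[√-229] with discriminant 4·(-229) = -916.
19 ∤ -916, so 19 is unramified.
(-229/19) = 18^9 mod 19 = 18, giving Legendre symbol -1.
Legendre symbol -1 ⇒ 19 is inert.

remains prime (inert)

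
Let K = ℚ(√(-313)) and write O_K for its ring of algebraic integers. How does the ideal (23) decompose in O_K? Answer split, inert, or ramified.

23 splits in O_K

Since -313 ≢ 1 mod 4, the ring of integers is ℤ[√-313] with discriminant 4·(-313) = -1252.
23 ∤ -1252, so 23 is unramified.
Euler's criterion: (-313)^11 mod 23 = 1. Thus (-313|23) = 1.
d is a quadratic residue mod p, hence 23 splits in O_K.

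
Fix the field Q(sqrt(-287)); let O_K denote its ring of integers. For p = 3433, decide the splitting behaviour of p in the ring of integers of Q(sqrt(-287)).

splits completely

d = -287 ≡ 1 (mod 4), so O_K = ℤ[(1+√-287)/2] and disc(K) = d = -287.
3433 ∤ -287, so 3433 is unramified.
Euler's criterion: (-287)^1716 mod 3433 = 1. Thus (-287|3433) = 1.
d is a quadratic residue mod p, hence 3433 splits in O_K.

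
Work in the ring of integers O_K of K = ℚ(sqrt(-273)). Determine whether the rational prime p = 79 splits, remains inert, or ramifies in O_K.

remains prime (inert)

d = -273 ≡ 3 (mod 4), so O_K = ℤ[√-273] and disc(K) = 4d = -1092.
disc(K) = -1092 is not divisible by 79; 79 is unramified.
Compute (-273/79) via Euler: 43^((79-1)/2) mod 79 = 78, so (-273/79) = -1.
d is a non-residue mod p, hence 79 remains inert in O_K.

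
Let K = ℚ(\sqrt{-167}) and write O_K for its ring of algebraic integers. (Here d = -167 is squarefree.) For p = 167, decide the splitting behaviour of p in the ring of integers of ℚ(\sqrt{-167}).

d = -167 ≡ 1 (mod 4), so O_K = ℤ[(1+√-167)/2] and disc(K) = d = -167.
167 divides disc(K) = -167, so 167 ramifies.

167 is ramified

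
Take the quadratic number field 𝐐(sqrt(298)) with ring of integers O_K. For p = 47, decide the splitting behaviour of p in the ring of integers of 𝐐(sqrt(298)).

298 mod 4 = 2, hence disc K = 4·298 = 1192 and O_K = ℤ[√298].
Since gcd(47, 1192) = 1 the prime 47 does not ramify.
(298/47) = 16^23 mod 47 = 1, giving Legendre symbol 1.
(298/47) = 1, so 47 splits.

split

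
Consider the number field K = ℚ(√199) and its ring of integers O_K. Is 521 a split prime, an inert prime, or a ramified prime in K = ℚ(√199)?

split — (521) = 𝔭₁𝔭₂ with 𝔭₁ ≠ 𝔭₂

199 mod 4 = 3, hence disc K = 4·199 = 796 and O_K = ℤ[√199].
disc(K) = 796 is not divisible by 521; 521 is unramified.
Compute (199/521) via Euler: 199^((521-1)/2) mod 521 = 1, so (199/521) = 1.
(199/521) = 1, so 521 splits.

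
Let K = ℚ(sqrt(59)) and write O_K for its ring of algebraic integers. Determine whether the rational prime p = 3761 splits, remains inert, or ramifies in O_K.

Since 59 ≢ 1 mod 4, the ring of integers is ℤ[√59] with discriminant 4·59 = 236.
Since gcd(3761, 236) = 1 the prime 3761 does not ramify.
Legendre symbol by Euler's criterion: (59/3761) ≡ 59^1880 ≡ 3760 (mod 3761), i.e. (59/3761) = -1.
Legendre symbol -1 ⇒ 3761 is inert.

inert — (3761) stays prime in O_K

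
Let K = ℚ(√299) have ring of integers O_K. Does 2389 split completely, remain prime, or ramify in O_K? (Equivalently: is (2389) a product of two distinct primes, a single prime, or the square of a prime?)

Since 299 ≢ 1 mod 4, the ring of integers is ℤ[√299] with discriminant 4·299 = 1196.
Since gcd(2389, 1196) = 1 the prime 2389 does not ramify.
Euler's criterion: 299^1194 mod 2389 = 2388. Thus (299|2389) = -1.
Legendre symbol -1 ⇒ 2389 is inert.

remains prime (inert)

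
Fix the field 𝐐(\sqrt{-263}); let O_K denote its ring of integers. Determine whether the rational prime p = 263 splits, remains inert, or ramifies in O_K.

Since -263 ≡ 1 mod 4, the ring of integers is ℤ[(1+√-263)/2] with discriminant -263.
disc(K) = -263 = 263·(-1), so p = 263 is ramified.

ramified — (263) = 𝔭²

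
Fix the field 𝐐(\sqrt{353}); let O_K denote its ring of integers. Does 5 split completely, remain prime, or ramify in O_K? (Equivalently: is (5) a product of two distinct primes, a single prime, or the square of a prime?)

Since 353 ≡ 1 mod 4, the ring of integers is ℤ[(1+√353)/2] with discriminant 353.
disc(K) = 353 is not divisible by 5; 5 is unramified.
Compute (353/5) via Euler: 3^((5-1)/2) mod 5 = 4, so (353/5) = -1.
(353/5) = -1, so 5 is inert.

inert — (5) stays prime in O_K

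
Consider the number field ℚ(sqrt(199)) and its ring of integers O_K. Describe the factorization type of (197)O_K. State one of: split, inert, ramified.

d = 199 ≡ 3 (mod 4), so O_K = ℤ[√199] and disc(K) = 4d = 796.
disc(K) = 796 is not divisible by 197; 197 is unramified.
(199/197) = 2^98 mod 197 = 196, giving Legendre symbol -1.
d is a non-residue mod p, hence 197 remains inert in O_K.

inert — (197) stays prime in O_K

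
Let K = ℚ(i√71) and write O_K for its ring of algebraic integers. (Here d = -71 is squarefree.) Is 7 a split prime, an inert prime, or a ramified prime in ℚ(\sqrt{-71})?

7 remains inert

d = -71 ≡ 1 (mod 4), so O_K = ℤ[(1+√-71)/2] and disc(K) = d = -71.
7 ∤ -71, so 7 is unramified.
Compute (-71/7) via Euler: 6^((7-1)/2) mod 7 = 6, so (-71/7) = -1.
d is a non-residue mod p, hence 7 remains inert in O_K.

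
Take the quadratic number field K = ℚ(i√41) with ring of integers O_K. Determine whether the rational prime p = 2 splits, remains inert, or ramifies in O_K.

p ramifies

d = -41 ≡ 3 (mod 4), so O_K = ℤ[√-41] and disc(K) = 4d = -164.
Ramification test: 2 | -164. The prime 2 ramifies in K.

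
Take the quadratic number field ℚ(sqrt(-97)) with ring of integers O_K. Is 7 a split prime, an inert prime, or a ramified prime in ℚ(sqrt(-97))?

split

d = -97 ≡ 3 (mod 4), so O_K = ℤ[√-97] and disc(K) = 4d = -388.
Since gcd(7, -388) = 1 the prime 7 does not ramify.
Legendre symbol by Euler's criterion: (-97/7) ≡ (-97)^3 ≡ 1 (mod 7), i.e. (-97/7) = 1.
d is a quadratic residue mod p, hence 7 splits in O_K.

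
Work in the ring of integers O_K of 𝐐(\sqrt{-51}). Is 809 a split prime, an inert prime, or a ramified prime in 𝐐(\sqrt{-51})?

split — (809) = 𝔭₁𝔭₂ with 𝔭₁ ≠ 𝔭₂

-51 mod 4 = 1, hence disc K = -51 and O_K = ℤ[(1+√-51)/2].
809 ∤ -51, so 809 is unramified.
(-51/809) = 758^404 mod 809 = 1, giving Legendre symbol 1.
Legendre symbol 1 ⇒ 809 is split.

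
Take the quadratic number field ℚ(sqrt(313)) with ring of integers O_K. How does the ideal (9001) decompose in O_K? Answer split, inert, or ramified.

split — (9001) = 𝔭₁𝔭₂ with 𝔭₁ ≠ 𝔭₂

d = 313 ≡ 1 (mod 4), so O_K = ℤ[(1+√313)/2] and disc(K) = d = 313.
disc(K) = 313 is not divisible by 9001; 9001 is unramified.
Legendre symbol by Euler's criterion: (313/9001) ≡ 313^4500 ≡ 1 (mod 9001), i.e. (313/9001) = 1.
(313/9001) = 1, so 9001 splits.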